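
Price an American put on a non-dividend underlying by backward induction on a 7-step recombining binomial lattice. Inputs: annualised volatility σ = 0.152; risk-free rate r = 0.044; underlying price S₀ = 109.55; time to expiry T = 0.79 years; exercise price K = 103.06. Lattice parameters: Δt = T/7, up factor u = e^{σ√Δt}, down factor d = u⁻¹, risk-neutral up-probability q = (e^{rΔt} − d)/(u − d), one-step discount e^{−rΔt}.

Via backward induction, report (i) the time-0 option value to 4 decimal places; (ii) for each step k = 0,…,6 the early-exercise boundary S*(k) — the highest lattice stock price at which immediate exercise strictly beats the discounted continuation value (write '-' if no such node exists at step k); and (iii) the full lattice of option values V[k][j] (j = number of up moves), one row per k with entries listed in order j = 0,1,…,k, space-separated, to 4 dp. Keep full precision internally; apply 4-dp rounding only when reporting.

Δt=0.11286  u=1.05239  d=0.95022  q=0.53596  discount=0.99505
step 7 (expiry): payoffs max(K−S,0) = 26.4338 18.1947 9.0697 0.0000 0.0000 0.0000 0.0000 0.0000
step 6: (k=6,j=0): S=80.6406, (K−S)⁺=22.4194, hold=21.9089 ⇒ V=22.4194 exercise | (k=6,j=1): S=89.3113, (K−S)⁺=13.7487, hold=13.2382 ⇒ V=13.7487 exercise | (k=6,j=2): S=98.9144, (K−S)⁺=4.1456, hold=4.1879 ⇒ V=4.1879 continue | (k=6,j=3): S=109.5500, (K−S)⁺=0.0000, hold=0.0000 ⇒ V=0.0000 continue | (k=6,j=4): S=121.3292, (K−S)⁺=0.0000, hold=0.0000 ⇒ V=0.0000 continue | (k=6,j=5): S=134.3749, (K−S)⁺=0.0000, hold=0.0000 ⇒ V=0.0000 continue | (k=6,j=6): S=148.8234, (K−S)⁺=0.0000, hold=0.0000 ⇒ V=0.0000 continue  boundary S*=89.3113
step 5: (k=5,j=0): S=84.8653, (K−S)⁺=18.1947, hold=17.6842 ⇒ V=18.1947 exercise | (k=5,j=1): S=93.9903, (K−S)⁺=9.0697, hold=8.5817 ⇒ V=9.0697 exercise | (k=5,j=2): S=104.0964, (K−S)⁺=0.0000, hold=1.9337 ⇒ V=1.9337 continue | (k=5,j=3): S=115.2893, (K−S)⁺=0.0000, hold=0.0000 ⇒ V=0.0000 continue | (k=5,j=4): S=127.6856, (K−S)⁺=0.0000, hold=0.0000 ⇒ V=0.0000 continue | (k=5,j=5): S=141.4148, (K−S)⁺=0.0000, hold=0.0000 ⇒ V=0.0000 continue  boundary S*=93.9903
step 4: (k=4,j=0): S=89.3113, (K−S)⁺=13.7487, hold=13.2382 ⇒ V=13.7487 exercise | (k=4,j=1): S=98.9144, (K−S)⁺=4.1456, hold=5.2191 ⇒ V=5.2191 continue | (k=4,j=2): S=109.5500, (K−S)⁺=0.0000, hold=0.8929 ⇒ V=0.8929 continue | (k=4,j=3): S=121.3292, (K−S)⁺=0.0000, hold=0.0000 ⇒ V=0.0000 continue | (k=4,j=4): S=134.3749, (K−S)⁺=0.0000, hold=0.0000 ⇒ V=0.0000 continue  boundary S*=89.3113
step 3: (k=3,j=0): S=93.9903, (K−S)⁺=9.0697, hold=9.1317 ⇒ V=9.1317 continue | (k=3,j=1): S=104.0964, (K−S)⁺=0.0000, hold=2.8861 ⇒ V=2.8861 continue | (k=3,j=2): S=115.2893, (K−S)⁺=0.0000, hold=0.4123 ⇒ V=0.4123 continue | (k=3,j=3): S=127.6856, (K−S)⁺=0.0000, hold=0.0000 ⇒ V=0.0000 continue  boundary S*=-
step 2: (k=2,j=0): S=98.9144, (K−S)⁺=4.1456, hold=5.7556 ⇒ V=5.7556 continue | (k=2,j=1): S=109.5500, (K−S)⁺=0.0000, hold=1.5525 ⇒ V=1.5525 continue | (k=2,j=2): S=121.3292, (K−S)⁺=0.0000, hold=0.1904 ⇒ V=0.1904 continue  boundary S*=-
step 1: (k=1,j=0): S=104.0964, (K−S)⁺=0.0000, hold=3.4856 ⇒ V=3.4856 continue | (k=1,j=1): S=115.2893, (K−S)⁺=0.0000, hold=0.8184 ⇒ V=0.8184 continue  boundary S*=-
step 0: (k=0,j=0): S=109.5500, (K−S)⁺=0.0000, hold=2.0459 ⇒ V=2.0459 continue  boundary S*=-

price = 2.0459
boundary = - - - - 89.3113 93.9903 89.3113
tree:
2.0459
3.4856 0.8184
5.7556 1.5525 0.1904
9.1317 2.8861 0.4123 0.0000
13.7487 5.2191 0.8929 0.0000 0.0000
18.1947 9.0697 1.9337 0.0000 0.0000 0.0000
22.4194 13.7487 4.1879 0.0000 0.0000 0.0000 0.0000
26.4338 18.1947 9.0697 0.0000 0.0000 0.0000 0.0000 0.0000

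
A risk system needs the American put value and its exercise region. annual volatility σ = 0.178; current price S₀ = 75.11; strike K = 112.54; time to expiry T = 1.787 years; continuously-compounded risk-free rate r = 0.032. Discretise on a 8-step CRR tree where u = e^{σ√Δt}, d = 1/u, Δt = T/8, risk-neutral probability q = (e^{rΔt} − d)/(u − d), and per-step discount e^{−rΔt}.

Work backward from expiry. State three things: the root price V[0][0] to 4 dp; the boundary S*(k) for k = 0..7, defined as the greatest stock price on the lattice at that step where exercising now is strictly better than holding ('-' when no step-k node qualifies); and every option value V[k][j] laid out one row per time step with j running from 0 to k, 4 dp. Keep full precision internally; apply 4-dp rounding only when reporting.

Δt=0.22337  u=1.08777  d=0.91931  q=0.52157  discount=0.99288
step 8 (expiry): payoffs max(K−S,0) = 74.2214 67.2000 58.8920 49.0616 37.4300 23.6670 7.3821 0.0000 0.0000
step 7: (k=7,j=0): S=41.6817, (K−S)⁺=70.8583, hold=70.0567 ⇒ V=70.8583 exercise | (k=7,j=1): S=49.3194, (K−S)⁺=63.2206, hold=62.4191 ⇒ V=63.2206 exercise | (k=7,j=2): S=58.3566, (K−S)⁺=54.1834, hold=53.3819 ⇒ V=54.1834 exercise | (k=7,j=3): S=69.0497, (K−S)⁺=43.4903, hold=42.6887 ⇒ V=43.4903 exercise | (k=7,j=4): S=81.7022, (K−S)⁺=30.8378, hold=30.0362 ⇒ V=30.8378 exercise | (k=7,j=5): S=96.6732, (K−S)⁺=15.8668, hold=15.0653 ⇒ V=15.8668 exercise | (k=7,j=6): S=114.3874, (K−S)⁺=0.0000, hold=3.5067 ⇒ V=3.5067 continue | (k=7,j=7): S=135.3475, (K−S)⁺=0.0000, hold=0.0000 ⇒ V=0.0000 continue  boundary S*=96.6732
step 6: (k=6,j=0): S=45.3400, (K−S)⁺=67.2000, hold=66.3984 ⇒ V=67.2000 exercise | (k=6,j=1): S=53.6480, (K−S)⁺=58.8920, hold=58.0904 ⇒ V=58.8920 exercise | (k=6,j=2): S=63.4784, (K−S)⁺=49.0616, hold=48.2601 ⇒ V=49.0616 exercise | (k=6,j=3): S=75.1100, (K−S)⁺=37.4300, hold=36.6284 ⇒ V=37.4300 exercise | (k=6,j=4): S=88.8730, (K−S)⁺=23.6670, hold=22.8654 ⇒ V=23.6670 exercise | (k=6,j=5): S=105.1579, (K−S)⁺=7.3821, hold=9.3531 ⇒ V=9.3531 continue | (k=6,j=6): S=124.4268, (K−S)⁺=0.0000, hold=1.6658 ⇒ V=1.6658 continue  boundary S*=88.8730
step 5: (k=5,j=0): S=49.3194, (K−S)⁺=63.2206, hold=62.4191 ⇒ V=63.2206 exercise | (k=5,j=1): S=58.3566, (K−S)⁺=54.1834, hold=53.3819 ⇒ V=54.1834 exercise | (k=5,j=2): S=69.0497, (K−S)⁺=43.4903, hold=42.6887 ⇒ V=43.4903 exercise | (k=5,j=3): S=81.7022, (K−S)⁺=30.8378, hold=30.0362 ⇒ V=30.8378 exercise | (k=5,j=4): S=96.6732, (K−S)⁺=15.8668, hold=16.0860 ⇒ V=16.0860 continue | (k=5,j=5): S=114.3874, (K−S)⁺=0.0000, hold=5.3056 ⇒ V=5.3056 continue  boundary S*=81.7022
step 4: (k=4,j=0): S=53.6480, (K−S)⁺=58.8920, hold=58.0904 ⇒ V=58.8920 exercise | (k=4,j=1): S=63.4784, (K−S)⁺=49.0616, hold=48.2601 ⇒ V=49.0616 exercise | (k=4,j=2): S=75.1100, (K−S)⁺=37.4300, hold=36.6284 ⇒ V=37.4300 exercise | (k=4,j=3): S=88.8730, (K−S)⁺=23.6670, hold=22.9789 ⇒ V=23.6670 exercise | (k=4,j=4): S=105.1579, (K−S)⁺=7.3821, hold=10.3888 ⇒ V=10.3888 continue  boundary S*=88.8730
step 3: (k=3,j=0): S=58.3566, (K−S)⁺=54.1834, hold=53.3819 ⇒ V=54.1834 exercise | (k=3,j=1): S=69.0497, (K−S)⁺=43.4903, hold=42.6887 ⇒ V=43.4903 exercise | (k=3,j=2): S=81.7022, (K−S)⁺=30.8378, hold=30.0362 ⇒ V=30.8378 exercise | (k=3,j=3): S=96.6732, (K−S)⁺=15.8668, hold=16.6223 ⇒ V=16.6223 continue  boundary S*=81.7022
step 2: (k=2,j=0): S=63.4784, (K−S)⁺=49.0616, hold=48.2601 ⇒ V=49.0616 exercise | (k=2,j=1): S=75.1100, (K−S)⁺=37.4300, hold=36.6284 ⇒ V=37.4300 exercise | (k=2,j=2): S=88.8730, (K−S)⁺=23.6670, hold=23.2566 ⇒ V=23.6670 exercise  boundary S*=88.8730
step 1: (k=1,j=0): S=69.0497, (K−S)⁺=43.4903, hold=42.6887 ⇒ V=43.4903 exercise | (k=1,j=1): S=81.7022, (K−S)⁺=30.8378, hold=30.0362 ⇒ V=30.8378 exercise  boundary S*=81.7022
step 0: (k=0,j=0): S=75.1100, (K−S)⁺=37.4300, hold=36.6284 ⇒ V=37.4300 exercise  boundary S*=75.1100

price = 37.4300
boundary = 75.1100 81.7022 88.8730 81.7022 88.8730 81.7022 88.8730 96.6732
tree:
37.4300
43.4903 30.8378
49.0616 37.4300 23.6670
54.1834 43.4903 30.8378 16.6223
58.8920 49.0616 37.4300 23.6670 10.3888
63.2206 54.1834 43.4903 30.8378 16.0860 5.3056
67.2000 58.8920 49.0616 37.4300 23.6670 9.3531 1.6658
70.8583 63.2206 54.1834 43.4903 30.8378 15.8668 3.5067 0.0000
74.2214 67.2000 58.8920 49.0616 37.4300 23.6670 7.3821 0.0000 0.0000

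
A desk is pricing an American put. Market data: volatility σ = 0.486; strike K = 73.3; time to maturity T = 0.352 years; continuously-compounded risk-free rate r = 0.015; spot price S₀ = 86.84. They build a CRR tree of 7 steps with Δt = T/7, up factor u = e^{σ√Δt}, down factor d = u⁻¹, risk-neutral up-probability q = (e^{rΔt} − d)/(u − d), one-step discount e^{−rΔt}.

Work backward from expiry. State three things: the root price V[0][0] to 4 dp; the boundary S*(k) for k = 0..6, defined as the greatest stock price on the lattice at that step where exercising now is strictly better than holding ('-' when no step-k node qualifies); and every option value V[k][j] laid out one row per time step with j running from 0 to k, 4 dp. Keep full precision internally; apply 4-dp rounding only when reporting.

price = 3.9270
boundary = - - - - - 50.3578 56.1561
tree:
3.9270
5.9841 1.6709
8.8776 2.8113 0.4193
12.7407 4.6431 0.8012 0.0000
17.5427 7.4797 1.5308 0.0000 0.0000
22.9422 11.6320 2.9248 0.0000 0.0000 0.0000
28.1419 17.1439 5.5885 0.0000 0.0000 0.0000 0.0000
32.8047 22.9422 10.6779 0.0000 0.0000 0.0000 0.0000 0.0000

params: Δt=0.05029 u=1.11514 d=0.89675 q=0.47624 e^(-rΔt)=0.99925
t_7 payoffs: 32.8047 22.9422 10.6779 0.0000 0.0000 0.0000 0.0000 0.0000
t_6: node(6,0) S=45.1581 payoff=28.1419 vs cont=28.0866 → 28.1419 [stop]  node(6,1) S=56.1561 payoff=17.1439 vs cont=17.0886 → 17.1439 [stop]  node(6,2) S=69.8326 payoff=3.4674 vs cont=5.5885 → 5.5885 [wait]  node(6,3) S=86.8400 payoff=0.0000 vs cont=0.0000 → 0.0000 [wait]  node(6,4) S=107.9894 payoff=0.0000 vs cont=0.0000 → 0.0000 [wait]  node(6,5) S=134.2897 payoff=0.0000 vs cont=0.0000 → 0.0000 [wait]  node(6,6) S=166.9952 payoff=0.0000 vs cont=0.0000 → 0.0000 [wait]  ⇒ S*(6)=56.1561
t_5: node(5,0) S=50.3578 payoff=22.9422 vs cont=22.8870 → 22.9422 [stop]  node(5,1) S=62.6221 payoff=10.6779 vs cont=11.6320 → 11.6320 [wait]  node(5,2) S=77.8734 payoff=0.0000 vs cont=2.9248 → 2.9248 [wait]  node(5,3) S=96.8390 payoff=0.0000 vs cont=0.0000 → 0.0000 [wait]  node(5,4) S=120.4237 payoff=0.0000 vs cont=0.0000 → 0.0000 [wait]  node(5,5) S=149.7522 payoff=0.0000 vs cont=0.0000 → 0.0000 [wait]  ⇒ S*(5)=50.3578
t_4: node(4,0) S=56.1561 payoff=17.1439 vs cont=17.5427 → 17.5427 [wait]  node(4,1) S=69.8326 payoff=3.4674 vs cont=7.4797 → 7.4797 [wait]  node(4,2) S=86.8400 payoff=0.0000 vs cont=1.5308 → 1.5308 [wait]  node(4,3) S=107.9894 payoff=0.0000 vs cont=0.0000 → 0.0000 [wait]  node(4,4) S=134.2897 payoff=0.0000 vs cont=0.0000 → 0.0000 [wait]  ⇒ S*(4)=-
t_3: node(3,0) S=62.6221 payoff=10.6779 vs cont=12.7407 → 12.7407 [wait]  node(3,1) S=77.8734 payoff=0.0000 vs cont=4.6431 → 4.6431 [wait]  node(3,2) S=96.8390 payoff=0.0000 vs cont=0.8012 → 0.8012 [wait]  node(3,3) S=120.4237 payoff=0.0000 vs cont=0.0000 → 0.0000 [wait]  ⇒ S*(3)=-
t_2: node(2,0) S=69.8326 payoff=3.4674 vs cont=8.8776 → 8.8776 [wait]  node(2,1) S=86.8400 payoff=0.0000 vs cont=2.8113 → 2.8113 [wait]  node(2,2) S=107.9894 payoff=0.0000 vs cont=0.4193 → 0.4193 [wait]  ⇒ S*(2)=-
t_1: node(1,0) S=77.8734 payoff=0.0000 vs cont=5.9841 → 5.9841 [wait]  node(1,1) S=96.8390 payoff=0.0000 vs cont=1.6709 → 1.6709 [wait]  ⇒ S*(1)=-
t_0: node(0,0) S=86.8400 payoff=0.0000 vs cont=3.9270 → 3.9270 [wait]  ⇒ S*(0)=-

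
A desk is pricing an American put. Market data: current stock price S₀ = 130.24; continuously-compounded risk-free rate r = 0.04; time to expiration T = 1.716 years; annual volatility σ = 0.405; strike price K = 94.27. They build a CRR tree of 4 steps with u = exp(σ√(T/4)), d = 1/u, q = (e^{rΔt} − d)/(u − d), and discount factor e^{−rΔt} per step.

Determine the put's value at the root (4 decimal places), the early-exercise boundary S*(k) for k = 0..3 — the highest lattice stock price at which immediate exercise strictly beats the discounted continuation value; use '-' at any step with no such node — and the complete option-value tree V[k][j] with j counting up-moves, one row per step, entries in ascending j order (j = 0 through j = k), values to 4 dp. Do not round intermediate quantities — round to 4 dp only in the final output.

Δt=0.42900, u=1.30378, d=0.76700, q=0.46631, disc=e^(-rΔt)=0.98299
k=4 terminal: V=max(K-S,0) → 49.1958 17.6511 0.0000 0.0000 0.0000
k=3: j=0 S=58.7668 intr=35.5032 cont=33.8993 V=35.5032[EX]; j=1 S=99.8942 intr=0.0000 cont=9.2599 V=9.2599[hold]; j=2 S=169.8042 intr=0.0000 cont=0.0000 V=0.0000[hold]; j=3 S=288.6401 intr=0.0000 cont=0.0000 V=0.0000[hold]  S*(3)=58.7668
k=2: j=0 S=76.6189 intr=17.6511 cont=22.8697 V=22.8697[hold]; j=1 S=130.2400 intr=0.0000 cont=4.8578 V=4.8578[hold]; j=2 S=221.3873 intr=0.0000 cont=0.0000 V=0.0000[hold]  S*(2)=-
k=1: j=0 S=99.8942 intr=0.0000 cont=14.2243 V=14.2243[hold]; j=1 S=169.8042 intr=0.0000 cont=2.5484 V=2.5484[hold]  S*(1)=-
k=0: j=0 S=130.2400 intr=0.0000 cont=8.6303 V=8.6303[hold]  S*(0)=-

price = 8.6303
boundary = - - - 58.7668
tree:
8.6303
14.2243 2.5484
22.8697 4.8578 0.0000
35.5032 9.2599 0.0000 0.0000
49.1958 17.6511 0.0000 0.0000 0.0000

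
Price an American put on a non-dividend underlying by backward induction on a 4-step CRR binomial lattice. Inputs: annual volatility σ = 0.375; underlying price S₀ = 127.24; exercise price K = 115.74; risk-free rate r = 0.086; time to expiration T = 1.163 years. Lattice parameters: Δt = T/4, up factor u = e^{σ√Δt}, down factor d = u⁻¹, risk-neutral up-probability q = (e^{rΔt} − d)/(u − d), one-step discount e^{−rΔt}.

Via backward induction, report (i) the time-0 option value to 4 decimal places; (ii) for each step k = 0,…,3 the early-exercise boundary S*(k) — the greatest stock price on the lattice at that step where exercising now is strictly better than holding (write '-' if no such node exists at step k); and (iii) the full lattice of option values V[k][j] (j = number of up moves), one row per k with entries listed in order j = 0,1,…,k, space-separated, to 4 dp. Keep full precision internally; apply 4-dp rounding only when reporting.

Δt=0.29075, u=1.22410, d=0.81693, q=0.51180, disc=e^(-rΔt)=0.97531
k=4 terminal: V=max(K-S,0) → 59.0693 30.8237 0.0000 0.0000 0.0000
k=3: j=0 S=69.3705 intr=46.3695 cont=43.5114 V=46.3695[EX]; j=1 S=103.9459 intr=11.7941 cont=14.6764 V=14.6764[hold]; j=2 S=155.7543 intr=0.0000 cont=0.0000 V=0.0000[hold]; j=3 S=233.3849 intr=0.0000 cont=0.0000 V=0.0000[hold]  S*(3)=69.3705
k=2: j=0 S=84.9163 intr=30.8237 cont=29.4043 V=30.8237[EX]; j=1 S=127.2400 intr=0.0000 cont=6.9880 V=6.9880[hold]; j=2 S=190.6586 intr=0.0000 cont=0.0000 V=0.0000[hold]  S*(2)=84.9163
k=1: j=0 S=103.9459 intr=11.7941 cont=18.1646 V=18.1646[hold]; j=1 S=155.7543 intr=0.0000 cont=3.3273 V=3.3273[hold]  S*(1)=-
k=0: j=0 S=127.2400 intr=0.0000 cont=10.3097 V=10.3097[hold]  S*(0)=-

price = 10.3097
boundary = - - 84.9163 69.3705
tree:
10.3097
18.1646 3.3273
30.8237 6.9880 0.0000
46.3695 14.6764 0.0000 0.0000
59.0693 30.8237 0.0000 0.0000 0.0000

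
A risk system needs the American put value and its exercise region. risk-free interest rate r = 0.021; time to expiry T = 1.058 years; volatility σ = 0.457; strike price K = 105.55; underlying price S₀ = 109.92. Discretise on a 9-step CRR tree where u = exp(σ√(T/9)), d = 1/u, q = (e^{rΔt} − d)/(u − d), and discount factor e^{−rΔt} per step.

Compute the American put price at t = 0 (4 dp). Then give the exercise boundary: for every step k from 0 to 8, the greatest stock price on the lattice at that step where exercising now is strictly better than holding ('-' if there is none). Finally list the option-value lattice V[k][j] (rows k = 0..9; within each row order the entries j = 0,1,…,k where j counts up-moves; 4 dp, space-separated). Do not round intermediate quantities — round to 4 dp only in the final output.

Δt=0.11756, u=1.16963, d=0.85497, q=0.46876, disc=e^(-rΔt)=0.99753
k=9 terminal: V=max(K-S,0) → 78.7191 68.8443 55.3352 36.8543 11.5717 0.0000 0.0000 0.0000 0.0000 0.0000
k=8: j=0 S=31.3823 intr=74.1677 cont=73.9075 V=74.1677[EX]; j=1 S=42.9321 intr=62.6179 cont=62.3576 V=62.6179[EX]; j=2 S=58.7328 intr=46.8172 cont=46.5570 V=46.8172[EX]; j=3 S=80.3487 intr=25.2013 cont=24.9411 V=25.2013[EX]; j=4 S=109.9200 intr=0.0000 cont=6.1321 V=6.1321[hold]; j=5 S=150.3747 intr=0.0000 cont=0.0000 V=0.0000[hold]; j=6 S=205.7183 intr=0.0000 cont=0.0000 V=0.0000[hold]; j=7 S=281.4304 intr=0.0000 cont=0.0000 V=0.0000[hold]; j=8 S=385.0075 intr=0.0000 cont=0.0000 V=0.0000[hold]  S*(8)=80.3487
k=7: j=0 S=36.7057 intr=68.8443 cont=68.5841 V=68.8443[EX]; j=1 S=50.2148 intr=55.3352 cont=55.0750 V=55.3352[EX]; j=2 S=68.6957 intr=36.8543 cont=36.5941 V=36.8543[EX]; j=3 S=93.9783 intr=11.5717 cont=16.2223 V=16.2223[hold]; j=4 S=128.5659 intr=0.0000 cont=3.2496 V=3.2496[hold]; j=5 S=175.8830 intr=0.0000 cont=0.0000 V=0.0000[hold]; j=6 S=240.6146 intr=0.0000 cont=0.0000 V=0.0000[hold]; j=7 S=329.1699 intr=0.0000 cont=0.0000 V=0.0000[hold]  S*(7)=68.6957
k=6: j=0 S=42.9321 intr=62.6179 cont=62.3576 V=62.6179[EX]; j=1 S=58.7328 intr=46.8172 cont=46.5570 V=46.8172[EX]; j=2 S=80.3487 intr=25.2013 cont=27.1158 V=27.1158[hold]; j=3 S=109.9200 intr=0.0000 cont=10.1162 V=10.1162[hold]; j=4 S=150.3747 intr=0.0000 cont=1.7220 V=1.7220[hold]; j=5 S=205.7183 intr=0.0000 cont=0.0000 V=0.0000[hold]; j=6 S=281.4304 intr=0.0000 cont=0.0000 V=0.0000[hold]  S*(6)=58.7328
k=5: j=0 S=50.2148 intr=55.3352 cont=55.0750 V=55.3352[EX]; j=1 S=68.6957 intr=36.8543 cont=37.4893 V=37.4893[hold]; j=2 S=93.9783 intr=11.5717 cont=19.0998 V=19.0998[hold]; j=3 S=128.5659 intr=0.0000 cont=6.1661 V=6.1661[hold]; j=4 S=175.8830 intr=0.0000 cont=0.9126 V=0.9126[hold]; j=5 S=240.6146 intr=0.0000 cont=0.0000 V=0.0000[hold]  S*(5)=50.2148
k=4: j=0 S=58.7328 intr=46.8172 cont=46.8539 V=46.8539[hold]; j=1 S=80.3487 intr=25.2013 cont=28.7978 V=28.7978[hold]; j=2 S=109.9200 intr=0.0000 cont=13.0048 V=13.0048[hold]; j=3 S=150.3747 intr=0.0000 cont=3.6943 V=3.6943[hold]; j=4 S=205.7183 intr=0.0000 cont=0.4836 V=0.4836[hold]  S*(4)=-
k=3: j=0 S=68.6957 intr=36.8543 cont=38.2952 V=38.2952[hold]; j=1 S=93.9783 intr=11.5717 cont=21.3419 V=21.3419[hold]; j=2 S=128.5659 intr=0.0000 cont=8.6191 V=8.6191[hold]; j=3 S=175.8830 intr=0.0000 cont=2.1838 V=2.1838[hold]  S*(3)=-
k=2: j=0 S=80.3487 intr=25.2013 cont=30.2733 V=30.2733[hold]; j=1 S=109.9200 intr=0.0000 cont=15.3400 V=15.3400[hold]; j=2 S=150.3747 intr=0.0000 cont=5.5887 V=5.5887[hold]  S*(2)=-
k=1: j=0 S=93.9783 intr=11.5717 cont=23.2157 V=23.2157[hold]; j=1 S=128.5659 intr=0.0000 cont=10.7424 V=10.7424[hold]  S*(1)=-
k=0: j=0 S=109.9200 intr=0.0000 cont=17.3258 V=17.3258[hold]  S*(0)=-

price = 17.3258
boundary = - - - - - 50.2148 58.7328 68.6957 80.3487
tree:
17.3258
23.2157 10.7424
30.2733 15.3400 5.5887
38.2952 21.3419 8.6191 2.1838
46.8539 28.7978 13.0048 3.6943 0.4836
55.3352 37.4893 19.0998 6.1661 0.9126 0.0000
62.6179 46.8172 27.1158 10.1162 1.7220 0.0000 0.0000
68.8443 55.3352 36.8543 16.2223 3.2496 0.0000 0.0000 0.0000
74.1677 62.6179 46.8172 25.2013 6.1321 0.0000 0.0000 0.0000 0.0000
78.7191 68.8443 55.3352 36.8543 11.5717 0.0000 0.0000 0.0000 0.0000 0.0000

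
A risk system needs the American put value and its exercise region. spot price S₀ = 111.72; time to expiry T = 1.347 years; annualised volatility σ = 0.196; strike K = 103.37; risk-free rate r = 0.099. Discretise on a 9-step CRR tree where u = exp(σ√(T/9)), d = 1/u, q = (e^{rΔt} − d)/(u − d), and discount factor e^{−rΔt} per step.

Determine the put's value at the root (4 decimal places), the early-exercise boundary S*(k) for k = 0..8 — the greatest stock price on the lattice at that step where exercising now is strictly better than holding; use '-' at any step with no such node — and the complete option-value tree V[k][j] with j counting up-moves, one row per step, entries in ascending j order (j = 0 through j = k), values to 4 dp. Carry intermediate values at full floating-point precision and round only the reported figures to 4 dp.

price = 2.7350
boundary = - - - 88.9894 82.4912 88.9894 82.4912 88.9894 95.9996
tree:
2.7350
4.8959 1.2367
8.5247 2.3877 0.4330
14.3806 4.4933 0.9206 0.0901
20.8788 8.1947 1.9220 0.2174 0.0000
26.9025 14.3806 3.9151 0.5246 0.0000 0.0000
32.4864 20.8788 7.7034 1.2659 0.0000 0.0000 0.0000
37.6625 26.9025 14.3806 3.0545 0.0000 0.0000 0.0000 0.0000
42.4606 32.4864 20.8788 7.3704 0.0000 0.0000 0.0000 0.0000 0.0000
46.9084 37.6625 26.9025 14.3806 0.0000 0.0000 0.0000 0.0000 0.0000 0.0000

Δt=0.14967  u=1.07877  d=0.92698  q=0.57939  discount=0.98529
step 9 (expiry): payoffs max(K−S,0) = 46.9084 37.6625 26.9025 14.3806 0.0000 0.0000 0.0000 0.0000 0.0000 0.0000
step 8: (k=8,j=0): S=60.9094, (K−S)⁺=42.4606, hold=40.9403 ⇒ V=42.4606 exercise | (k=8,j=1): S=70.8836, (K−S)⁺=32.4864, hold=30.9660 ⇒ V=32.4864 exercise | (k=8,j=2): S=82.4912, (K−S)⁺=20.8788, hold=19.3585 ⇒ V=20.8788 exercise | (k=8,j=3): S=95.9996, (K−S)⁺=7.3704, hold=5.9597 ⇒ V=7.3704 exercise | (k=8,j=4): S=111.7200, (K−S)⁺=0.0000, hold=0.0000 ⇒ V=0.0000 continue | (k=8,j=5): S=130.0147, (K−S)⁺=0.0000, hold=0.0000 ⇒ V=0.0000 continue | (k=8,j=6): S=151.3054, (K−S)⁺=0.0000, hold=0.0000 ⇒ V=0.0000 continue | (k=8,j=7): S=176.0824, (K−S)⁺=0.0000, hold=0.0000 ⇒ V=0.0000 continue | (k=8,j=8): S=204.9169, (K−S)⁺=0.0000, hold=0.0000 ⇒ V=0.0000 continue  boundary S*=95.9996
step 7: (k=7,j=0): S=65.7075, (K−S)⁺=37.6625, hold=36.1422 ⇒ V=37.6625 exercise | (k=7,j=1): S=76.4675, (K−S)⁺=26.9025, hold=25.3822 ⇒ V=26.9025 exercise | (k=7,j=2): S=88.9894, (K−S)⁺=14.3806, hold=12.8602 ⇒ V=14.3806 exercise | (k=7,j=3): S=103.5619, (K−S)⁺=0.0000, hold=3.0545 ⇒ V=3.0545 continue | (k=7,j=4): S=120.5207, (K−S)⁺=0.0000, hold=0.0000 ⇒ V=0.0000 continue | (k=7,j=5): S=140.2567, (K−S)⁺=0.0000, hold=0.0000 ⇒ V=0.0000 continue | (k=7,j=6): S=163.2244, (K−S)⁺=0.0000, hold=0.0000 ⇒ V=0.0000 continue | (k=7,j=7): S=189.9533, (K−S)⁺=0.0000, hold=0.0000 ⇒ V=0.0000 continue  boundary S*=88.9894
step 6: (k=6,j=0): S=70.8836, (K−S)⁺=32.4864, hold=30.9660 ⇒ V=32.4864 exercise | (k=6,j=1): S=82.4912, (K−S)⁺=20.8788, hold=19.3585 ⇒ V=20.8788 exercise | (k=6,j=2): S=95.9996, (K−S)⁺=7.3704, hold=7.7034 ⇒ V=7.7034 continue | (k=6,j=3): S=111.7200, (K−S)⁺=0.0000, hold=1.2659 ⇒ V=1.2659 continue | (k=6,j=4): S=130.0147, (K−S)⁺=0.0000, hold=0.0000 ⇒ V=0.0000 continue | (k=6,j=5): S=151.3054, (K−S)⁺=0.0000, hold=0.0000 ⇒ V=0.0000 continue | (k=6,j=6): S=176.0824, (K−S)⁺=0.0000, hold=0.0000 ⇒ V=0.0000 continue  boundary S*=82.4912
step 5: (k=5,j=0): S=76.4675, (K−S)⁺=26.9025, hold=25.3822 ⇒ V=26.9025 exercise | (k=5,j=1): S=88.9894, (K−S)⁺=14.3806, hold=13.0503 ⇒ V=14.3806 exercise | (k=5,j=2): S=103.5619, (K−S)⁺=0.0000, hold=3.9151 ⇒ V=3.9151 continue | (k=5,j=3): S=120.5207, (K−S)⁺=0.0000, hold=0.5246 ⇒ V=0.5246 continue | (k=5,j=4): S=140.2567, (K−S)⁺=0.0000, hold=0.0000 ⇒ V=0.0000 continue | (k=5,j=5): S=163.2244, (K−S)⁺=0.0000, hold=0.0000 ⇒ V=0.0000 continue  boundary S*=88.9894
step 4: (k=4,j=0): S=82.4912, (K−S)⁺=20.8788, hold=19.3585 ⇒ V=20.8788 exercise | (k=4,j=1): S=95.9996, (K−S)⁺=7.3704, hold=8.1947 ⇒ V=8.1947 continue | (k=4,j=2): S=111.7200, (K−S)⁺=0.0000, hold=1.9220 ⇒ V=1.9220 continue | (k=4,j=3): S=130.0147, (K−S)⁺=0.0000, hold=0.2174 ⇒ V=0.2174 continue | (k=4,j=4): S=151.3054, (K−S)⁺=0.0000, hold=0.0000 ⇒ V=0.0000 continue  boundary S*=82.4912
step 3: (k=3,j=0): S=88.9894, (K−S)⁺=14.3806, hold=13.3308 ⇒ V=14.3806 exercise | (k=3,j=1): S=103.5619, (K−S)⁺=0.0000, hold=4.4933 ⇒ V=4.4933 continue | (k=3,j=2): S=120.5207, (K−S)⁺=0.0000, hold=0.9206 ⇒ V=0.9206 continue | (k=3,j=3): S=140.2567, (K−S)⁺=0.0000, hold=0.0901 ⇒ V=0.0901 continue  boundary S*=88.9894
step 2: (k=2,j=0): S=95.9996, (K−S)⁺=7.3704, hold=8.5247 ⇒ V=8.5247 continue | (k=2,j=1): S=111.7200, (K−S)⁺=0.0000, hold=2.3877 ⇒ V=2.3877 continue | (k=2,j=2): S=130.0147, (K−S)⁺=0.0000, hold=0.4330 ⇒ V=0.4330 continue  boundary S*=-
step 1: (k=1,j=0): S=103.5619, (K−S)⁺=0.0000, hold=4.8959 ⇒ V=4.8959 continue | (k=1,j=1): S=120.5207, (K−S)⁺=0.0000, hold=1.2367 ⇒ V=1.2367 continue  boundary S*=-
step 0: (k=0,j=0): S=111.7200, (K−S)⁺=0.0000, hold=2.7350 ⇒ V=2.7350 continue  boundary S*=-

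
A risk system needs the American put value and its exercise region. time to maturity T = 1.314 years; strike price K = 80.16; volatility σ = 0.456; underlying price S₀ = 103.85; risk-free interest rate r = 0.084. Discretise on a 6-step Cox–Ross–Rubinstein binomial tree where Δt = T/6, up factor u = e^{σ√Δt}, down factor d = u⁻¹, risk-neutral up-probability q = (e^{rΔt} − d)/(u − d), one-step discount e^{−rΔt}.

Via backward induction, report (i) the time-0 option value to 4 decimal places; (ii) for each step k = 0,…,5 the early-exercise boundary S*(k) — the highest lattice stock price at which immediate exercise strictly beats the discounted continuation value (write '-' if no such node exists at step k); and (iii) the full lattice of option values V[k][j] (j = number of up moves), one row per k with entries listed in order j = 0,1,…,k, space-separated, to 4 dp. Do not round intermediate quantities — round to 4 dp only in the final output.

Δt=0.21900, u=1.23788, d=0.80784, q=0.49003, disc=e^(-rΔt)=0.98177
k=6 terminal: V=max(K-S,0) → 51.2967 35.9318 12.3876 0.0000 0.0000 0.0000 0.0000
k=5: j=0 S=35.7291 intr=44.4309 cont=42.9697 V=44.4309[EX]; j=1 S=54.7490 intr=25.4110 cont=23.9499 V=25.4110[EX]; j=2 S=83.8938 intr=0.0000 cont=6.2022 V=6.2022[hold]; j=3 S=128.5533 intr=0.0000 cont=0.0000 V=0.0000[hold]; j=4 S=196.9868 intr=0.0000 cont=0.0000 V=0.0000[hold]; j=5 S=301.8497 intr=0.0000 cont=0.0000 V=0.0000[hold]  S*(5)=54.7490
k=4: j=0 S=44.2282 intr=35.9318 cont=34.4707 V=35.9318[EX]; j=1 S=67.7724 intr=12.3876 cont=15.7066 V=15.7066[hold]; j=2 S=103.8500 intr=0.0000 cont=3.1053 V=3.1053[hold]; j=3 S=159.1330 intr=0.0000 cont=0.0000 V=0.0000[hold]; j=4 S=243.8450 intr=0.0000 cont=0.0000 V=0.0000[hold]  S*(4)=44.2282
k=3: j=0 S=54.7490 intr=25.4110 cont=25.5466 V=25.5466[hold]; j=1 S=83.8938 intr=0.0000 cont=9.3579 V=9.3579[hold]; j=2 S=128.5533 intr=0.0000 cont=1.5548 V=1.5548[hold]; j=3 S=196.9868 intr=0.0000 cont=0.0000 V=0.0000[hold]  S*(3)=-
k=2: j=0 S=67.7724 intr=12.3876 cont=17.2927 V=17.2927[hold]; j=1 S=103.8500 intr=0.0000 cont=5.4333 V=5.4333[hold]; j=2 S=159.1330 intr=0.0000 cont=0.7784 V=0.7784[hold]  S*(2)=-
k=1: j=0 S=83.8938 intr=0.0000 cont=11.2720 V=11.2720[hold]; j=1 S=128.5533 intr=0.0000 cont=3.0948 V=3.0948[hold]  S*(1)=-
k=0: j=0 S=103.8500 intr=0.0000 cont=7.1325 V=7.1325[hold]  S*(0)=-

price = 7.1325
boundary = - - - - 44.2282 54.7490
tree:
7.1325
11.2720 3.0948
17.2927 5.4333 0.7784
25.5466 9.3579 1.5548 0.0000
35.9318 15.7066 3.1053 0.0000 0.0000
44.4309 25.4110 6.2022 0.0000 0.0000 0.0000
51.2967 35.9318 12.3876 0.0000 0.0000 0.0000 0.0000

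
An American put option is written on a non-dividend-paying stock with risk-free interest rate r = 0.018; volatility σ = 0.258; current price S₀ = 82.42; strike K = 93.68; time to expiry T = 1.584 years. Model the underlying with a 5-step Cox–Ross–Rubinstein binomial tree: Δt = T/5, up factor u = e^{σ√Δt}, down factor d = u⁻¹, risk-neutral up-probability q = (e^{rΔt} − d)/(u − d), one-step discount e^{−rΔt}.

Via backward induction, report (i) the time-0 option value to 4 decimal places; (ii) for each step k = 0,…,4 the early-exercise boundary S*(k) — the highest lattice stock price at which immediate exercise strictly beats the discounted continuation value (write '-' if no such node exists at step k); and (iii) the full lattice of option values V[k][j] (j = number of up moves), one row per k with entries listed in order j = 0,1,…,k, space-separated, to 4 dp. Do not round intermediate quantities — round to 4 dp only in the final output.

Δt=0.31680, u=1.15629, d=0.86484, q=0.48338, disc=e^(-rΔt)=0.99431
k=5 terminal: V=max(K-S,0) → 53.8049 40.3669 22.4002 0.0000 0.0000 0.0000
k=4: j=0 S=46.1071 intr=47.5729 cont=47.0402 V=47.5729[EX]; j=1 S=61.6453 intr=32.0347 cont=31.5020 V=32.0347[EX]; j=2 S=82.4200 intr=11.2600 cont=11.5066 V=11.5066[hold]; j=3 S=110.1958 intr=0.0000 cont=0.0000 V=0.0000[hold]; j=4 S=147.3321 intr=0.0000 cont=0.0000 V=0.0000[hold]  S*(4)=61.6453
k=3: j=0 S=53.3131 intr=40.3669 cont=39.8342 V=40.3669[EX]; j=1 S=71.2798 intr=22.4002 cont=21.9860 V=22.4002[EX]; j=2 S=95.3013 intr=0.0000 cont=5.9107 V=5.9107[hold]; j=3 S=127.4181 intr=0.0000 cont=0.0000 V=0.0000[hold]  S*(3)=71.2798
k=2: j=0 S=61.6453 intr=32.0347 cont=31.5020 V=32.0347[EX]; j=1 S=82.4200 intr=11.2600 cont=14.3474 V=14.3474[hold]; j=2 S=110.1958 intr=0.0000 cont=3.0362 V=3.0362[hold]  S*(2)=61.6453
k=1: j=0 S=71.2798 intr=22.4002 cont=23.3515 V=23.3515[hold]; j=1 S=95.3013 intr=0.0000 cont=8.8293 V=8.8293[hold]  S*(1)=-
k=0: j=0 S=82.4200 intr=11.2600 cont=16.2389 V=16.2389[hold]  S*(0)=-

price = 16.2389
boundary = - - 61.6453 71.2798 61.6453
tree:
16.2389
23.3515 8.8293
32.0347 14.3474 3.0362
40.3669 22.4002 5.9107 0.0000
47.5729 32.0347 11.5066 0.0000 0.0000
53.8049 40.3669 22.4002 0.0000 0.0000 0.0000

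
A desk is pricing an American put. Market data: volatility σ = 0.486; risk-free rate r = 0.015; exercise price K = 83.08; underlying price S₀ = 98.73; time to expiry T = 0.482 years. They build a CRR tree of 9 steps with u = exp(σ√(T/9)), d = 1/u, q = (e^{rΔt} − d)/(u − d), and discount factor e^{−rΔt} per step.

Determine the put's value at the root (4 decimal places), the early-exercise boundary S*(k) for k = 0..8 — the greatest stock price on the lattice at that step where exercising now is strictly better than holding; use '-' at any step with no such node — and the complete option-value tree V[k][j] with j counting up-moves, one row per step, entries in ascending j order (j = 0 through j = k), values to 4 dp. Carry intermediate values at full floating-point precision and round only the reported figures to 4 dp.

Δt=0.05356, u=1.11904, d=0.89362, q=0.47548, disc=e^(-rΔt)=0.99920
k=9 terminal: V=max(K-S,0) → 47.2009 38.1505 26.8170 12.6248 0.0000 0.0000 0.0000 0.0000 0.0000 0.0000
k=8: j=0 S=40.1501 intr=42.9299 cont=42.8632 V=42.9299[EX]; j=1 S=50.2779 intr=32.8021 cont=32.7354 V=32.8021[EX]; j=2 S=62.9605 intr=20.1195 cont=20.0528 V=20.1195[EX]; j=3 S=78.8422 intr=4.2378 cont=6.6167 V=6.6167[hold]; j=4 S=98.7300 intr=0.0000 cont=0.0000 V=0.0000[hold]; j=5 S=123.6345 intr=0.0000 cont=0.0000 V=0.0000[hold]; j=6 S=154.8212 intr=0.0000 cont=0.0000 V=0.0000[hold]; j=7 S=193.8746 intr=0.0000 cont=0.0000 V=0.0000[hold]; j=8 S=242.7793 intr=0.0000 cont=0.0000 V=0.0000[hold]  S*(8)=62.9605
k=7: j=0 S=44.9295 intr=38.1505 cont=38.0837 V=38.1505[EX]; j=1 S=56.2630 intr=26.8170 cont=26.7503 V=26.8170[EX]; j=2 S=70.4552 intr=12.6248 cont=13.6882 V=13.6882[hold]; j=3 S=88.2275 intr=0.0000 cont=3.4678 V=3.4678[hold]; j=4 S=110.4827 intr=0.0000 cont=0.0000 V=0.0000[hold]; j=5 S=138.3519 intr=0.0000 cont=0.0000 V=0.0000[hold]; j=6 S=173.2510 intr=0.0000 cont=0.0000 V=0.0000[hold]; j=7 S=216.9533 intr=0.0000 cont=0.0000 V=0.0000[hold]  S*(7)=56.2630
k=6: j=0 S=50.2779 intr=32.8021 cont=32.7354 V=32.8021[EX]; j=1 S=62.9605 intr=20.1195 cont=20.5581 V=20.5581[hold]; j=2 S=78.8422 intr=4.2378 cont=8.8216 V=8.8216[hold]; j=3 S=98.7300 intr=0.0000 cont=1.8175 V=1.8175[hold]; j=4 S=123.6345 intr=0.0000 cont=0.0000 V=0.0000[hold]; j=5 S=154.8212 intr=0.0000 cont=0.0000 V=0.0000[hold]; j=6 S=193.8746 intr=0.0000 cont=0.0000 V=0.0000[hold]  S*(6)=50.2779
k=5: j=0 S=56.2630 intr=26.8170 cont=26.9587 V=26.9587[hold]; j=1 S=70.4552 intr=12.6248 cont=14.9656 V=14.9656[hold]; j=2 S=88.2275 intr=0.0000 cont=5.4869 V=5.4869[hold]; j=3 S=110.4827 intr=0.0000 cont=0.9525 V=0.9525[hold]; j=4 S=138.3519 intr=0.0000 cont=0.0000 V=0.0000[hold]; j=5 S=173.2510 intr=0.0000 cont=0.0000 V=0.0000[hold]  S*(5)=-
k=4: j=0 S=62.9605 intr=20.1195 cont=21.2392 V=21.2392[hold]; j=1 S=78.8422 intr=4.2378 cont=10.4503 V=10.4503[hold]; j=2 S=98.7300 intr=0.0000 cont=3.3282 V=3.3282[hold]; j=3 S=123.6345 intr=0.0000 cont=0.4992 V=0.4992[hold]; j=4 S=154.8212 intr=0.0000 cont=0.0000 V=0.0000[hold]  S*(4)=-
k=3: j=0 S=70.4552 intr=12.6248 cont=16.0964 V=16.0964[hold]; j=1 S=88.2275 intr=0.0000 cont=7.0582 V=7.0582[hold]; j=2 S=110.4827 intr=0.0000 cont=1.9815 V=1.9815[hold]; j=3 S=138.3519 intr=0.0000 cont=0.2616 V=0.2616[hold]  S*(3)=-
k=2: j=0 S=78.8422 intr=4.2378 cont=11.7895 V=11.7895[hold]; j=1 S=98.7300 intr=0.0000 cont=4.6406 V=4.6406[hold]; j=2 S=123.6345 intr=0.0000 cont=1.1628 V=1.1628[hold]  S*(2)=-
k=1: j=0 S=88.2275 intr=0.0000 cont=8.3836 V=8.3836[hold]; j=1 S=110.4827 intr=0.0000 cont=2.9846 V=2.9846[hold]  S*(1)=-
k=0: j=0 S=98.7300 intr=0.0000 cont=5.8118 V=5.8118[hold]  S*(0)=-

price = 5.8118
boundary = - - - - - - 50.2779 56.2630 62.9605
tree:
5.8118
8.3836 2.9846
11.7895 4.6406 1.1628
16.0964 7.0582 1.9815 0.2616
21.2392 10.4503 3.3282 0.4992 0.0000
26.9587 14.9656 5.4869 0.9525 0.0000 0.0000
32.8021 20.5581 8.8216 1.8175 0.0000 0.0000 0.0000
38.1505 26.8170 13.6882 3.4678 0.0000 0.0000 0.0000 0.0000
42.9299 32.8021 20.1195 6.6167 0.0000 0.0000 0.0000 0.0000 0.0000
47.2009 38.1505 26.8170 12.6248 0.0000 0.0000 0.0000 0.0000 0.0000 0.0000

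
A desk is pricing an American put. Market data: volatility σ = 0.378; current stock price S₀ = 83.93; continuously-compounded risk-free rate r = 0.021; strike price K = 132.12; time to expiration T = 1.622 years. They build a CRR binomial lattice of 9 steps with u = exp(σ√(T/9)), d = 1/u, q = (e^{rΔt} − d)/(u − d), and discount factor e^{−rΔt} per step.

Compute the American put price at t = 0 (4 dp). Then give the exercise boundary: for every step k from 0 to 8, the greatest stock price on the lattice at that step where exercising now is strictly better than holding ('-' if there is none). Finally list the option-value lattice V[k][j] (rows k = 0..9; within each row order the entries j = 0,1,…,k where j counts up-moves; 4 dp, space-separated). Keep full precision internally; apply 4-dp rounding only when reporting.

price = 50.4061
boundary = - - 60.8883 71.4868 60.8883 71.4868 83.9300 71.4868 83.9300
tree:
50.4061
60.7757 39.1990
71.2317 49.5552 27.9167
80.2588 60.6332 37.5478 17.3558
87.9476 71.2317 48.7063 25.3537 8.5388
94.4965 80.2588 60.6332 35.7415 13.9248 2.5759
100.0744 87.9476 71.2317 48.1900 22.0885 4.8947 0.0000
104.8254 94.4965 80.2588 60.6332 33.6663 9.3006 0.0000 0.0000
108.8721 100.0744 87.9476 71.2317 48.1900 17.6727 0.0000 0.0000 0.0000
112.3187 104.8254 94.4965 80.2588 60.6332 33.5809 0.0000 0.0000 0.0000 0.0000

params: Δt=0.18022 u=1.17406 d=0.85174 q=0.47173 e^(-rΔt)=0.99622
t_9 payoffs: 112.3187 104.8254 94.4965 80.2588 60.6332 33.5809 0.0000 0.0000 0.0000 0.0000
t_8: node(8,0) S=23.2479 payoff=108.8721 vs cont=108.3730 → 108.8721 [stop]  node(8,1) S=32.0456 payoff=100.0744 vs cont=99.5754 → 100.0744 [stop]  node(8,2) S=44.1724 payoff=87.9476 vs cont=87.4485 → 87.9476 [stop]  node(8,3) S=60.8883 payoff=71.2317 vs cont=70.7326 → 71.2317 [stop]  node(8,4) S=83.9300 payoff=48.1900 vs cont=47.6909 → 48.1900 [stop]  node(8,5) S=115.6912 payoff=16.4288 vs cont=17.6727 → 17.6727 [wait]  node(8,6) S=159.4717 payoff=0.0000 vs cont=0.0000 → 0.0000 [wait]  node(8,7) S=219.8197 payoff=0.0000 vs cont=0.0000 → 0.0000 [wait]  node(8,8) S=303.0050 payoff=0.0000 vs cont=0.0000 → 0.0000 [wait]  ⇒ S*(8)=83.9300
t_7: node(7,0) S=27.2946 payoff=104.8254 vs cont=104.3263 → 104.8254 [stop]  node(7,1) S=37.6235 payoff=94.4965 vs cont=93.9974 → 94.4965 [stop]  node(7,2) S=51.8612 payoff=80.2588 vs cont=79.7597 → 80.2588 [stop]  node(7,3) S=71.4868 payoff=60.6332 vs cont=60.1341 → 60.6332 [stop]  node(7,4) S=98.5391 payoff=33.5809 vs cont=33.6663 → 33.6663 [wait]  node(7,5) S=135.8288 payoff=0.0000 vs cont=9.3006 → 9.3006 [wait]  node(7,6) S=187.2299 payoff=0.0000 vs cont=0.0000 → 0.0000 [wait]  node(7,7) S=258.0823 payoff=0.0000 vs cont=0.0000 → 0.0000 [wait]  ⇒ S*(7)=71.4868
t_6: node(6,0) S=32.0456 payoff=100.0744 vs cont=99.5754 → 100.0744 [stop]  node(6,1) S=44.1724 payoff=87.9476 vs cont=87.4485 → 87.9476 [stop]  node(6,2) S=60.8883 payoff=71.2317 vs cont=70.7326 → 71.2317 [stop]  node(6,3) S=83.9300 payoff=48.1900 vs cont=47.7311 → 48.1900 [stop]  node(6,4) S=115.6912 payoff=16.4288 vs cont=22.0885 → 22.0885 [wait]  node(6,5) S=159.4717 payoff=0.0000 vs cont=4.8947 → 4.8947 [wait]  node(6,6) S=219.8197 payoff=0.0000 vs cont=0.0000 → 0.0000 [wait]  ⇒ S*(6)=83.9300
t_5: node(5,0) S=37.6235 payoff=94.4965 vs cont=93.9974 → 94.4965 [stop]  node(5,1) S=51.8612 payoff=80.2588 vs cont=79.7597 → 80.2588 [stop]  node(5,2) S=71.4868 payoff=60.6332 vs cont=60.1341 → 60.6332 [stop]  node(5,3) S=98.5391 payoff=33.5809 vs cont=35.7415 → 35.7415 [wait]  node(5,4) S=135.8288 payoff=0.0000 vs cont=13.9248 → 13.9248 [wait]  node(5,5) S=187.2299 payoff=0.0000 vs cont=2.5759 → 2.5759 [wait]  ⇒ S*(5)=71.4868
t_4: node(4,0) S=44.1724 payoff=87.9476 vs cont=87.4485 → 87.9476 [stop]  node(4,1) S=60.8883 payoff=71.2317 vs cont=70.7326 → 71.2317 [stop]  node(4,2) S=83.9300 payoff=48.1900 vs cont=48.7063 → 48.7063 [wait]  node(4,3) S=115.6912 payoff=16.4288 vs cont=25.3537 → 25.3537 [wait]  node(4,4) S=159.4717 payoff=0.0000 vs cont=8.5388 → 8.5388 [wait]  ⇒ S*(4)=60.8883
t_3: node(3,0) S=51.8612 payoff=80.2588 vs cont=79.7597 → 80.2588 [stop]  node(3,1) S=71.4868 payoff=60.6332 vs cont=60.3768 → 60.6332 [stop]  node(3,2) S=98.5391 payoff=33.5809 vs cont=37.5478 → 37.5478 [wait]  node(3,3) S=135.8288 payoff=0.0000 vs cont=17.3558 → 17.3558 [wait]  ⇒ S*(3)=71.4868
t_2: node(2,0) S=60.8883 payoff=71.2317 vs cont=70.7326 → 71.2317 [stop]  node(2,1) S=83.9300 payoff=48.1900 vs cont=49.5552 → 49.5552 [wait]  node(2,2) S=115.6912 payoff=16.4288 vs cont=27.9167 → 27.9167 [wait]  ⇒ S*(2)=60.8883
t_1: node(1,0) S=71.4868 payoff=60.6332 vs cont=60.7757 → 60.7757 [wait]  node(1,1) S=98.5391 payoff=33.5809 vs cont=39.1990 → 39.1990 [wait]  ⇒ S*(1)=-
t_0: node(0,0) S=83.9300 payoff=48.1900 vs cont=50.4061 → 50.4061 [wait]  ⇒ S*(0)=-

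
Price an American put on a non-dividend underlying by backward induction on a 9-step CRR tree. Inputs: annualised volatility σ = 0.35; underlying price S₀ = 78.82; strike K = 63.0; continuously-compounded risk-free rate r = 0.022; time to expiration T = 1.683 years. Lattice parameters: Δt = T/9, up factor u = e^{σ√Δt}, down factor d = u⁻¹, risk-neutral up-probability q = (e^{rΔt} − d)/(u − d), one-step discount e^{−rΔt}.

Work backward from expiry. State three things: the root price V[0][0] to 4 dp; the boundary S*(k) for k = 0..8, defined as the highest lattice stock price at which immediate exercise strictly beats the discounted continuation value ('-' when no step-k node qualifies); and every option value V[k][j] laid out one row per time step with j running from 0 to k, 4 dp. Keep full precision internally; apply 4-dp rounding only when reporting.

price = 5.6059
boundary = - - - - - 36.9810 31.7869 36.9810 43.0240
tree:
5.6059
8.0953 2.9119
11.3910 4.5346 1.1494
15.5536 6.9037 1.9638 0.2620
20.5140 10.2233 3.3062 0.5020 0.0000
26.0190 14.6269 5.4603 0.9615 0.0000 0.0000
31.2131 20.0420 8.7877 1.8418 0.0000 0.0000 0.0000
35.6778 26.0190 13.6308 3.5281 0.0000 0.0000 0.0000 0.0000
39.5153 31.2131 19.9760 6.7582 0.0000 0.0000 0.0000 0.0000 0.0000
42.8139 35.6778 26.0190 12.9456 0.0000 0.0000 0.0000 0.0000 0.0000 0.0000

params: Δt=0.18700 u=1.16341 d=0.85954 q=0.47580 e^(-rΔt)=0.99589
t_9 payoffs: 42.8139 35.6778 26.0190 12.9456 0.0000 0.0000 0.0000 0.0000 0.0000 0.0000
t_8: node(8,0) S=23.4847 payoff=39.5153 vs cont=39.2567 → 39.5153 [stop]  node(8,1) S=31.7869 payoff=31.2131 vs cont=30.9545 → 31.2131 [stop]  node(8,2) S=43.0240 payoff=19.9760 vs cont=19.7174 → 19.9760 [stop]  node(8,3) S=58.2336 payoff=4.7664 vs cont=6.7582 → 6.7582 [wait]  node(8,4) S=78.8200 payoff=0.0000 vs cont=0.0000 → 0.0000 [wait]  node(8,5) S=106.6840 payoff=0.0000 vs cont=0.0000 → 0.0000 [wait]  node(8,6) S=144.3983 payoff=0.0000 vs cont=0.0000 → 0.0000 [wait]  node(8,7) S=195.4452 payoff=0.0000 vs cont=0.0000 → 0.0000 [wait]  node(8,8) S=264.5379 payoff=0.0000 vs cont=0.0000 → 0.0000 [wait]  ⇒ S*(8)=43.0240
t_7: node(7,0) S=27.3222 payoff=35.6778 vs cont=35.4191 → 35.6778 [stop]  node(7,1) S=36.9810 payoff=26.0190 vs cont=25.7603 → 26.0190 [stop]  node(7,2) S=50.0544 payoff=12.9456 vs cont=13.6308 → 13.6308 [wait]  node(7,3) S=67.7493 payoff=0.0000 vs cont=3.5281 → 3.5281 [wait]  node(7,4) S=91.6997 payoff=0.0000 vs cont=0.0000 → 0.0000 [wait]  node(7,5) S=124.1169 payoff=0.0000 vs cont=0.0000 → 0.0000 [wait]  node(7,6) S=167.9939 payoff=0.0000 vs cont=0.0000 → 0.0000 [wait]  node(7,7) S=227.3822 payoff=0.0000 vs cont=0.0000 → 0.0000 [wait]  ⇒ S*(7)=36.9810
t_6: node(6,0) S=31.7869 payoff=31.2131 vs cont=30.9545 → 31.2131 [stop]  node(6,1) S=43.0240 payoff=19.9760 vs cont=20.0420 → 20.0420 [wait]  node(6,2) S=58.2336 payoff=4.7664 vs cont=8.7877 → 8.7877 [wait]  node(6,3) S=78.8200 payoff=0.0000 vs cont=1.8418 → 1.8418 [wait]  node(6,4) S=106.6840 payoff=0.0000 vs cont=0.0000 → 0.0000 [wait]  node(6,5) S=144.3983 payoff=0.0000 vs cont=0.0000 → 0.0000 [wait]  node(6,6) S=195.4452 payoff=0.0000 vs cont=0.0000 → 0.0000 [wait]  ⇒ S*(6)=31.7869
t_5: node(5,0) S=36.9810 payoff=26.0190 vs cont=25.7916 → 26.0190 [stop]  node(5,1) S=50.0544 payoff=12.9456 vs cont=14.6269 → 14.6269 [wait]  node(5,2) S=67.7493 payoff=0.0000 vs cont=5.4603 → 5.4603 [wait]  node(5,3) S=91.6997 payoff=0.0000 vs cont=0.9615 → 0.9615 [wait]  node(5,4) S=124.1169 payoff=0.0000 vs cont=0.0000 → 0.0000 [wait]  node(5,5) S=167.9939 payoff=0.0000 vs cont=0.0000 → 0.0000 [wait]  ⇒ S*(5)=36.9810
t_4: node(4,0) S=43.0240 payoff=19.9760 vs cont=20.5140 → 20.5140 [wait]  node(4,1) S=58.2336 payoff=4.7664 vs cont=10.2233 → 10.2233 [wait]  node(4,2) S=78.8200 payoff=0.0000 vs cont=3.3062 → 3.3062 [wait]  node(4,3) S=106.6840 payoff=0.0000 vs cont=0.5020 → 0.5020 [wait]  node(4,4) S=144.3983 payoff=0.0000 vs cont=0.0000 → 0.0000 [wait]  ⇒ S*(4)=-
t_3: node(3,0) S=50.0544 payoff=12.9456 vs cont=15.5536 → 15.5536 [wait]  node(3,1) S=67.7493 payoff=0.0000 vs cont=6.9037 → 6.9037 [wait]  node(3,2) S=91.6997 payoff=0.0000 vs cont=1.9638 → 1.9638 [wait]  node(3,3) S=124.1169 payoff=0.0000 vs cont=0.2620 → 0.2620 [wait]  ⇒ S*(3)=-
t_2: node(2,0) S=58.2336 payoff=4.7664 vs cont=11.3910 → 11.3910 [wait]  node(2,1) S=78.8200 payoff=0.0000 vs cont=4.5346 → 4.5346 [wait]  node(2,2) S=106.6840 payoff=0.0000 vs cont=1.1494 → 1.1494 [wait]  ⇒ S*(2)=-
t_1: node(1,0) S=67.7493 payoff=0.0000 vs cont=8.0953 → 8.0953 [wait]  node(1,1) S=91.6997 payoff=0.0000 vs cont=2.9119 → 2.9119 [wait]  ⇒ S*(1)=-
t_0: node(0,0) S=78.8200 payoff=0.0000 vs cont=5.6059 → 5.6059 [wait]  ⇒ S*(0)=-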